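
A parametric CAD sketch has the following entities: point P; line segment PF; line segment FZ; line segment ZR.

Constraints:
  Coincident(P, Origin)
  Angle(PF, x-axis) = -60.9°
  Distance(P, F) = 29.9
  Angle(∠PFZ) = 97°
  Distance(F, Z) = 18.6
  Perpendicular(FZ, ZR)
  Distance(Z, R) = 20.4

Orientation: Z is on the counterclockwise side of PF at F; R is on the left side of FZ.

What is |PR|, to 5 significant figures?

24.101

P is at the origin; PF runs at -60.9° with length 29.9, so F = 29.9·(cos -60.9°, sin -60.9°) = (14.541, -26.126). ∠PFZ = 97.0°, so FZ runs at -60.9° + (180° − 97.0°) = 22.100° from the x-axis; with |FZ| = 18.6, Z = F + 18.6·(cos 22.100°, sin 22.100°) = (31.775, -19.128). The perpendicularity gives ZR at right angles to FZ; with |ZR| = 20.4 on the left of FZ, R = Z + 20.4·(-0.37622, 0.92653) = (24.100, -0.22683). Then |PR| = |R − P| = 24.101.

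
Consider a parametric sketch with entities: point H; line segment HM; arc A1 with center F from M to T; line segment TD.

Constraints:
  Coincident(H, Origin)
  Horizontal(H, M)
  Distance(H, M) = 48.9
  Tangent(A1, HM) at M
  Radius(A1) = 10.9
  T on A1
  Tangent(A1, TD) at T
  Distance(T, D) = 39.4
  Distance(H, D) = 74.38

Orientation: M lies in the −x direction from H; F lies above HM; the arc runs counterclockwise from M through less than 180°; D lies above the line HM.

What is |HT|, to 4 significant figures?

41.61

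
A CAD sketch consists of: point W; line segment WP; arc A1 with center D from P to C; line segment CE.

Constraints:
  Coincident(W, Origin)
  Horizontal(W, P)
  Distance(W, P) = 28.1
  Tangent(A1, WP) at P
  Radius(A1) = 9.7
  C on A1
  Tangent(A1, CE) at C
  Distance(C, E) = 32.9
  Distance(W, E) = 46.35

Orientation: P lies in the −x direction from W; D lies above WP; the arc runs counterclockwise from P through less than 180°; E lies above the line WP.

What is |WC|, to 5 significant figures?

20.789

W is at the origin; WP is horizontal with |WP| = 28.1 and P on the −x side, so P = (-28.100, 0.0000). Tangency of A1 to WP means the radius DP is perpendicular to WP, so D = P + (0, 9.7) = (-28.100, 9.7000). Since DC ⟂ CE (tangency), |DE| = √(9.7² + 32.9²) = 34.300 regardless of where C sits on A1. So E lies on both circle(W, 46.35) and circle(D, 34.300); the above-WP intersection is E = (-18.319, 42.576). C is the foot of the tangent from E: C = (-18.400, 9.6762).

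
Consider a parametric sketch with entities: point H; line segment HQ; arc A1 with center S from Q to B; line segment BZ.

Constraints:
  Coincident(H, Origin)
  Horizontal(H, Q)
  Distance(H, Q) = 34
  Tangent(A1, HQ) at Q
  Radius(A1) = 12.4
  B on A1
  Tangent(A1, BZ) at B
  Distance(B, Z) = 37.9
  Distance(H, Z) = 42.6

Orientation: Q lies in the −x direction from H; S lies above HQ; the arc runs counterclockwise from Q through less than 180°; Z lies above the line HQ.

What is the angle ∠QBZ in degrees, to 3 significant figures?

147°

H is at the origin; H and Q share the same y with |HQ| = 34.0 and Q on the −x side, so Q = (-34.0, 0.00). Since A1 is tangent to HQ there, SQ ⟂ HQ, so S = Q + (0, 12.4) = (-34.0, 12.4). Since SB ⟂ BZ (tangency), |SZ| = √(12.4² + 37.9²) = 39.9 regardless of where B sits on A1. So Z lies on both circle(H, 42.6) and circle(S, 39.9); the above-HQ intersection is Z = (-7.25, 42.0). B is the foot of the tangent from Z: B = (-22.7, 7.36).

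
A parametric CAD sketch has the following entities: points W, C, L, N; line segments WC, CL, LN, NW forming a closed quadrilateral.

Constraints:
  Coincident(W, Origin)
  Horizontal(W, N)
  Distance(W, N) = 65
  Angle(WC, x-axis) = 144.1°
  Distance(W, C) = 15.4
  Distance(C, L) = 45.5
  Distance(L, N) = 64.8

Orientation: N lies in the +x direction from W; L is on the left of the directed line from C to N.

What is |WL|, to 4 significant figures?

46.85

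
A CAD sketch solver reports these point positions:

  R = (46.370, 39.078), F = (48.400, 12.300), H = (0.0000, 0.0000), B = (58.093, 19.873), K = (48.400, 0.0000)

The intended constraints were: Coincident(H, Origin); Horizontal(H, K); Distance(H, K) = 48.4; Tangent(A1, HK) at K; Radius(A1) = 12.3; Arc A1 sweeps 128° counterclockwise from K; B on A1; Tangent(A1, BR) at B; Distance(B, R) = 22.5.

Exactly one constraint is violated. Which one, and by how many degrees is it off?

Tangent(A1, BR) at B — off by 6.60°.

H = (0.00, 0.00) ✓; H.y = 0.00, K.y = 0.00 ✓; |HK| = 48.40 ✓; ∠(FK, KH) = 90.00° ✓; |FK| = 12.30 ✓; bearing(F→B) − bearing(F→K) = 128.0° ✓; |FB| = 12.30 ✓; ∠(FB, BR) = 96.60° ✗; |BR| = 22.50 ✓.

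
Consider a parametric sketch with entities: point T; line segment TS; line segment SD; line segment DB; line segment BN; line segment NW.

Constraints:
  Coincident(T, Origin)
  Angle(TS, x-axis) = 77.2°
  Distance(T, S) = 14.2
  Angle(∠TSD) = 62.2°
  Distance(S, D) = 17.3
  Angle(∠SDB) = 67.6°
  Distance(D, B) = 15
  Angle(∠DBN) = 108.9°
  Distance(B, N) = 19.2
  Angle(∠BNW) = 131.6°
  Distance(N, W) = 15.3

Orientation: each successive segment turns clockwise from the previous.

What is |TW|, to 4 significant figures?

26.47

T is at the origin; TS runs at 77.2° with length 14.2, so S = (3.146, 13.85). ∠TSD = 62.2° gives SD at -40.60° from the x-axis; with |SD| = 17.3, D = (16.28, 2.589). ∠SDB = 67.6° gives DB at -153.0° from the x-axis; with |DB| = 15.0, B = (2.916, -4.221). ∠DBN = 108.9° gives BN at 135.9° from the x-axis; with |BN| = 19.2, N = (-10.87, 9.140). ∠BNW = 131.6° gives NW at 87.50° from the x-axis; with |NW| = 15.3, W = (-10.20, 24.43). Then |TW| = |W − T| = 26.47.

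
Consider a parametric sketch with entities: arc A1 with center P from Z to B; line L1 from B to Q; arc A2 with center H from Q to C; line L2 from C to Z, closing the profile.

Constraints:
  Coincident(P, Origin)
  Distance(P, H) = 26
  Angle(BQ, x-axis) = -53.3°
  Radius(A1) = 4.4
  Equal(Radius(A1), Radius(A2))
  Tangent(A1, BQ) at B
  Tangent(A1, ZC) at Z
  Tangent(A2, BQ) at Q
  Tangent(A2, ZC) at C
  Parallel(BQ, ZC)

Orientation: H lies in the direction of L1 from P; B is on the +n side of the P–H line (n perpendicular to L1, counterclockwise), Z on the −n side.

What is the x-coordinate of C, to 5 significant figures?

12.010

Tangency of A1 to both parallel lines with radius 4.4 puts B and Z at P ± 4.4·n: B = (3.5278, 2.6296), Z = (-3.5278, -2.6296). Equal radii place Q and C the same way about H: Q = H + 4.4·n = (19.066, -18.217), C = H − 4.4·n = (12.010, -23.476). So C.x = 12.010.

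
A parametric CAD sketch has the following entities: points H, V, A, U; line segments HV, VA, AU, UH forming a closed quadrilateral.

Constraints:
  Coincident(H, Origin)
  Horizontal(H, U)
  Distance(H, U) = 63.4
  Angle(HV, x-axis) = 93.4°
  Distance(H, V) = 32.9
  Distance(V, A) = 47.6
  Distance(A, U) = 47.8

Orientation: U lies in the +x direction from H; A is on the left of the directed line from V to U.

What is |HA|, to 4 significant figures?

62.37

H is at the origin; H and U share the same y with |HU| = 63.4 and U in +x, so U = (63.4, 0). HV runs at 93.4° with |HV| = 32.9, so V = (-1.951, 32.84). A is determined by |VA| = 47.6 and |AU| = 47.8 together: it lies at the intersection of circle(V, 47.6) and circle(U, 47.8). With |VU| = 73.14, the foot of the radical line on VU is 36.44 from V and the perpendicular offset is √(47.6² − 36.44²) = 30.63. Taking the left-of-VU solution: A = (44.36, 43.84).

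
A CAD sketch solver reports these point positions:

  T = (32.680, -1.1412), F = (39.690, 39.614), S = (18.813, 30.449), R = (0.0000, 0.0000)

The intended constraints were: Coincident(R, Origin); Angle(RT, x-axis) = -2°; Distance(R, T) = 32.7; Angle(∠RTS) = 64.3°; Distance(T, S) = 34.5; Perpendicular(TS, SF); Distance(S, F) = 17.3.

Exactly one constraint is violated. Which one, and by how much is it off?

Distance(S, F) = 17.3 — off by 5.50.

R = (0.00, 0.00) ✓; RT at -2.000° ✓; |RT| = 32.70 ✓; ∠RTS = 64.30° ✓; |TS| = 34.50 ✓; ∠(TS, SF) = 90.00° ✓; |SF| = 22.80 ✗.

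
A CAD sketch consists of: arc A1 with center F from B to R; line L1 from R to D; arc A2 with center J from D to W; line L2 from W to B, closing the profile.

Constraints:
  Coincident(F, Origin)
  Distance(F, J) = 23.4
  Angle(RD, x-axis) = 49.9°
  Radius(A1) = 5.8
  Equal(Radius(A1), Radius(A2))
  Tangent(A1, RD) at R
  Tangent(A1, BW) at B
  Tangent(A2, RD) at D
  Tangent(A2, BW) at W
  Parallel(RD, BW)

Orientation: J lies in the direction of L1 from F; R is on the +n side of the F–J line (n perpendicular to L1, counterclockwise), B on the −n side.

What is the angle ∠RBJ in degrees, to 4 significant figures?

76.08°

F is at the origin and J lies 23.4 along u from F, so J = 23.4·u = (15.07, 17.90). Tangency of A1 to both parallel lines with radius 5.8 puts R and B at F ± 5.8·n: R = (-4.437, 3.736), B = (4.437, -3.736). Then cos ∠RBJ = BR·BJ / (|BR||BJ|), giving 76.08°.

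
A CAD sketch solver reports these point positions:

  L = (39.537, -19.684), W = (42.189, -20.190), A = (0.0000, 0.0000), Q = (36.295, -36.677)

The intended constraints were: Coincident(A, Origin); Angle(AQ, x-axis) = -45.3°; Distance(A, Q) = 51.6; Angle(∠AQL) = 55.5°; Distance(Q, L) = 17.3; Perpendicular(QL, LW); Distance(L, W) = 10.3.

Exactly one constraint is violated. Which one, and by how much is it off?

Distance(L, W) = 10.3 — off by 7.60.

A = (0.00, 0.00) ✓; AQ at -45.30° ✓; |AQ| = 51.60 ✓; ∠AQL = 55.50° ✓; |QL| = 17.30 ✓; ∠(QL, LW) = 90.00° ✓; |LW| = 2.700 ✗.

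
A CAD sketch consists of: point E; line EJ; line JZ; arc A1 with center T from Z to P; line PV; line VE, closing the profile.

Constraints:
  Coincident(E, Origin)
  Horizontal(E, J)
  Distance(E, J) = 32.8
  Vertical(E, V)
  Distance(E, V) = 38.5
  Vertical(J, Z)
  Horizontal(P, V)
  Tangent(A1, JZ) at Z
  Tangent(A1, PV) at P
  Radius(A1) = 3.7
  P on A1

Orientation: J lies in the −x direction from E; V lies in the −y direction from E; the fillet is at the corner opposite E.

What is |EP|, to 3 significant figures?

48.3

E is at the origin; EJ is horizontal with |EJ| = 32.8 and J on the −x side, so J = (-32.8, 0.00). EV is vertical with |EV| = 38.5 and V on the −y side, so V = (0.00, -38.5). The virtual corner opposite E is at (-32.8, -38.5). A1 meets JZ tangentially, so TZ is at right angles to JZ and since A1 is tangent to PV there, TP ⟂ PV, with radius 3.7, so the center T sits 3.7 in from both sides at T = (-29.1, -34.8). That places the tangent points at Z = (-32.8, -34.8) on JZ and P = (-29.1, -38.5) on PV. Then |EP| = |P − E| = 48.3.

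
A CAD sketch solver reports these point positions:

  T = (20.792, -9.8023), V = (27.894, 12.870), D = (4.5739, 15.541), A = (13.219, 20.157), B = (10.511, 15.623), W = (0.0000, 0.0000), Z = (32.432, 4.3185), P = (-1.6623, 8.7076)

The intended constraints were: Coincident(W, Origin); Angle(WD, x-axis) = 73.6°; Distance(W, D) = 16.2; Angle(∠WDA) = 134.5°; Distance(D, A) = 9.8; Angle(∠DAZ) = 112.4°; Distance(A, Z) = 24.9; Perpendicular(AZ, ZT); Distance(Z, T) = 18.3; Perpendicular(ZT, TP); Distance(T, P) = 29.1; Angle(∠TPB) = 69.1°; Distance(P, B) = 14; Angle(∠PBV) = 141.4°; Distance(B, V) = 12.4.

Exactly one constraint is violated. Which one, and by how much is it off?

Distance(B, V) = 12.4 — off by 5.20.

W = (0.00, 0.00) ✓; WD at 73.60° ✓; |WD| = 16.20 ✓; ∠WDA = 134.5° ✓; |DA| = 9.800 ✓; ∠DAZ = 112.4° ✓; |AZ| = 24.90 ✓; ∠(AZ, ZT) = 90.00° ✓; |ZT| = 18.30 ✓; ∠(ZT, TP) = 90.00° ✓; |TP| = 29.10 ✓; ∠TPB = 69.10° ✓; |PB| = 14.00 ✓; ∠PBV = 141.4° ✓; |BV| = 17.60 ✗.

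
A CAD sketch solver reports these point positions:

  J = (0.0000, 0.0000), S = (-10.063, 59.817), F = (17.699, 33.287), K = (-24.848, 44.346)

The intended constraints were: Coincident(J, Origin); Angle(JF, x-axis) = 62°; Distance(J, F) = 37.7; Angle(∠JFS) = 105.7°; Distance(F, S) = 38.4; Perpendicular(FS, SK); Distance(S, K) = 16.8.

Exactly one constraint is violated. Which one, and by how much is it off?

Distance(S, K) = 16.8 — off by 4.60.

J = (0.00, 0.00) ✓; JF at 62.00° ✓; |JF| = 37.70 ✓; ∠JFS = 105.7° ✓; |FS| = 38.40 ✓; ∠(FS, SK) = 90.00° ✓; |SK| = 21.40 ✗.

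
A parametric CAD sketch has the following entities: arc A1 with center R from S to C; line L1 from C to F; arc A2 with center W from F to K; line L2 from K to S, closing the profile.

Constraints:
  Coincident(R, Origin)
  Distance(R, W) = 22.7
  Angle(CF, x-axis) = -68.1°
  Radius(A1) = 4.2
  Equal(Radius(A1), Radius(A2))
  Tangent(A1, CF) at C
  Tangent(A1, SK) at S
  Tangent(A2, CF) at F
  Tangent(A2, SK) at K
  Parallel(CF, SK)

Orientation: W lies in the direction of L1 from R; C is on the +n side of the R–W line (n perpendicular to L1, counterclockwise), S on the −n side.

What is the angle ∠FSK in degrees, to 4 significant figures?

20.31°

The slot axis is L1's direction at -68.1°, so u = (cos -68.1°, sin -68.1°) = (0.3730, -0.9278) and n = (−sin -68.1°, cos -68.1°) = (0.9278, 0.3730). R is at the origin and W lies 22.7 along u from R, so W = 22.7·u = (8.467, -21.06). Tangency of A1 to both parallel lines with radius 4.2 puts C and S at R ± 4.2·n: C = (3.897, 1.567), S = (-3.897, -1.567). Equal radii place F and K the same way about W: F = W + 4.2·n = (12.36, -19.50), K = W − 4.2·n = (4.570, -22.63). Then cos ∠FSK = SF·SK / (|SF||SK|), giving 20.31°.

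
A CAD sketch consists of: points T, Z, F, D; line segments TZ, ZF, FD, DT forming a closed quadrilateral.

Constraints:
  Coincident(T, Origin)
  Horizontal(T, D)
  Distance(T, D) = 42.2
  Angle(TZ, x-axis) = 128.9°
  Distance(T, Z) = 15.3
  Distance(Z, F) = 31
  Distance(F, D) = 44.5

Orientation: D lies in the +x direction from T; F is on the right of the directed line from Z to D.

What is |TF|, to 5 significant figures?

17.206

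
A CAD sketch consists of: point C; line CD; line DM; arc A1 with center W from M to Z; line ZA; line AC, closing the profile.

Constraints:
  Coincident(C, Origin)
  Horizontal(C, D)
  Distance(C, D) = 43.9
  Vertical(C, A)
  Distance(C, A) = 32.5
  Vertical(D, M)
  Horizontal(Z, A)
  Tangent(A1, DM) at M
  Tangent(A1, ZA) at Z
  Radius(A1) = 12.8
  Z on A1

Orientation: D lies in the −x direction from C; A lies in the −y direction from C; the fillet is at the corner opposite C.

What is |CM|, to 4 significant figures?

48.12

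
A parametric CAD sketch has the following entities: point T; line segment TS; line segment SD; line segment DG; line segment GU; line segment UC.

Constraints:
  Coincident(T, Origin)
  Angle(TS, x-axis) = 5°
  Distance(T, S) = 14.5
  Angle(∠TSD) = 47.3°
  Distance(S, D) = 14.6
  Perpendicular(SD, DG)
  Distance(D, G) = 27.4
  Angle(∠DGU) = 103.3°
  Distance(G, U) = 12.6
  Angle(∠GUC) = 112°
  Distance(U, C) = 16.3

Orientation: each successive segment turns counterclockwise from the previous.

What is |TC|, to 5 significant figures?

18.063

T is at the origin; TS runs at 5.0° with length 14.5, so S = (14.445, 1.2638). ∠TSD = 47.3° gives SD at 137.70° from the x-axis; with |SD| = 14.6, D = (3.6462, 11.090). The perpendicularity gives DG at right angles to SD, so DG runs at -132.30°; with |DG| = 27.4, G = (-14.794, -9.1762). ∠DGU = 103.3° gives GU at -55.600° from the x-axis; with |GU| = 12.6, U = (-7.6757, -19.573). ∠GUC = 112.0° gives UC at 12.400° from the x-axis; with |UC| = 16.3, C = (8.2440, -16.072). Then |TC| = |C − T| = 18.063.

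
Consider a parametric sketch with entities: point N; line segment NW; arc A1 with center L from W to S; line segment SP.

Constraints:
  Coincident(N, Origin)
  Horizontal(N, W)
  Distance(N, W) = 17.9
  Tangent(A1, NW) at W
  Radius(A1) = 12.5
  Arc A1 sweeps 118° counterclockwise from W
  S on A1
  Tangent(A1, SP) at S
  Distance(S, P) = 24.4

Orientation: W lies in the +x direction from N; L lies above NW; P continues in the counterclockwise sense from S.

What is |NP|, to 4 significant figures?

43.57

N is at the origin; N and W share the same y with |NW| = 17.9 and W on the +x side, so W = (17.90, 0.000). Tangency of A1 to NW means the radius LW is perpendicular to NW, so L = W + (0, 12.5) = (17.90, 12.50). On A1, W sits at bearing -90° from L; a 118° counterclockwise sweep puts S at bearing 28°, so S = L + 12.5·(cos 28°, sin 28°) = (28.94, 18.37). A1 meets SP tangentially, so LS is at right angles to SP, so SP runs along (−sin 28°, cos 28°); with |SP| = 24.4, P = (17.48, 39.91). Then |NP| = |P − N| = 43.57.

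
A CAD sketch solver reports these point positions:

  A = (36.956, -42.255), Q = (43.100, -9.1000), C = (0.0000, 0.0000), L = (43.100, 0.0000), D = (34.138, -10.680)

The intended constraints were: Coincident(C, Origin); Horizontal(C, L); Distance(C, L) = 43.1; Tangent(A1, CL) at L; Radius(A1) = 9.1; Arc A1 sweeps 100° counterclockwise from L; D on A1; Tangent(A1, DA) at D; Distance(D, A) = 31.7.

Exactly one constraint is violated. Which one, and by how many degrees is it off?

Tangent(A1, DA) at D — off by 4.90°.

C = (0.00, 0.00) ✓; C.y = 0.00, L.y = 0.00 ✓; |CL| = 43.10 ✓; ∠(QL, LC) = 90.00° ✓; |QL| = 9.100 ✓; bearing(Q→D) − bearing(Q→L) = 100.0° ✓; |QD| = 9.100 ✓; ∠(QD, DA) = 94.90° ✗; |DA| = 31.70 ✓.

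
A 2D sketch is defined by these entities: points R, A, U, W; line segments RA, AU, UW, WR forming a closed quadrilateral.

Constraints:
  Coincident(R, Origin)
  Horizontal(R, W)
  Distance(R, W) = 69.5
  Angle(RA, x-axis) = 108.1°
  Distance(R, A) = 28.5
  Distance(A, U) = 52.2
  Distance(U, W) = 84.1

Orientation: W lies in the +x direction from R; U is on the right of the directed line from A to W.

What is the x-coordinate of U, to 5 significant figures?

-10.775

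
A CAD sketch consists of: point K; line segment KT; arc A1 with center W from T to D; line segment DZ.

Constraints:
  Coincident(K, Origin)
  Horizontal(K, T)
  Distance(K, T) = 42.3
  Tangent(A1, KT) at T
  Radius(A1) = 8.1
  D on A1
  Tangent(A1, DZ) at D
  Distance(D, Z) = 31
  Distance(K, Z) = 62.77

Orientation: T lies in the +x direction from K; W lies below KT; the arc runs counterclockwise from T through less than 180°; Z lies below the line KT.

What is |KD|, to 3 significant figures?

36.9

K is at the origin; K and T share the same y with |KT| = 42.3 and T on the +x side, so T = (42.3, 0.00). Tangency of A1 to KT means the radius WT is perpendicular to KT, so W = T + (0, -8.1) = (42.3, -8.10). Since WD ⟂ DZ (tangency), |WZ| = √(8.1² + 31.0²) = 32.0 regardless of where D sits on A1. So Z lies on both circle(K, 62.77) and circle(W, 32.0); the below-KT intersection is Z = (48.8, -39.5). D is the foot of the tangent from Z: D = (35.0, -11.7).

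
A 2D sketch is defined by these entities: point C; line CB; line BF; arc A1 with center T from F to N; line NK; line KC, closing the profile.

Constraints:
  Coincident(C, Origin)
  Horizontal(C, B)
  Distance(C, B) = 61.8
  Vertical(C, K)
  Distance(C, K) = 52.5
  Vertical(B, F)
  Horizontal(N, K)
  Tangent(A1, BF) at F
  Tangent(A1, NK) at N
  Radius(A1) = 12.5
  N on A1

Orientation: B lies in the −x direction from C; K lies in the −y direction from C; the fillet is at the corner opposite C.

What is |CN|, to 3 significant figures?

72.0

The virtual corner opposite C is at (-61.8, -52.5). Tangency of A1 to BF means the radius TF is perpendicular to BF and A1 meets NK tangentially, so TN is at right angles to NK, with radius 12.5, so the center T sits 12.5 in from both sides at T = (-49.3, -40.0). That places the tangent points at F = (-61.8, -40.0) on BF and N = (-49.3, -52.5) on NK. Then |CN| = |N − C| = 72.0.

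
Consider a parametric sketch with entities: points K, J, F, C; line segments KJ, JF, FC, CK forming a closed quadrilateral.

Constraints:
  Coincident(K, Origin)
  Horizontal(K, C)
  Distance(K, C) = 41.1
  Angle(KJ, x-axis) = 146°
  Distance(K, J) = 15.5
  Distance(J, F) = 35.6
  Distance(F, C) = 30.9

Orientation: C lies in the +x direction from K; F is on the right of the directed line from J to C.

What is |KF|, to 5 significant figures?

20.313

K is at the origin; KC is horizontal with |KC| = 41.1 and C in +x, so C = (41.1, 0). KJ runs at 146.0° with |KJ| = 15.5, so J = (-12.850, 8.6675). F is determined by |JF| = 35.6 and |FC| = 30.9 together: it lies at the intersection of circle(J, 35.6) and circle(C, 30.9). With |JC| = 54.642, the foot of the radical line on JC is 30.181 from J and the perpendicular offset is √(35.6² − 30.181²) = 18.880. Taking the right-of-JC solution: F = (13.954, -14.761).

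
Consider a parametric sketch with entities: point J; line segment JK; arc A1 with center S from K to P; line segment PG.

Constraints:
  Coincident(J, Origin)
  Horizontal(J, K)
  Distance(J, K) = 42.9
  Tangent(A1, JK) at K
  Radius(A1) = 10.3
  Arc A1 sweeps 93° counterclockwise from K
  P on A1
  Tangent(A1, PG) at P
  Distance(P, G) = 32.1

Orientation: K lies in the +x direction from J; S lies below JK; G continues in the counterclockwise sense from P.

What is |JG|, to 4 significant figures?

54.92

On A1, K sits at bearing 90° from S; a 93° counterclockwise sweep puts P at bearing 183°, so P = S + 10.3·(cos 183°, sin 183°) = (32.61, -10.84). The tangent condition forces SP to be normal to PG, so PG runs along (−sin 183°, cos 183°); with |PG| = 32.1, G = (34.29, -42.90). Then |JG| = |G − J| = 54.92.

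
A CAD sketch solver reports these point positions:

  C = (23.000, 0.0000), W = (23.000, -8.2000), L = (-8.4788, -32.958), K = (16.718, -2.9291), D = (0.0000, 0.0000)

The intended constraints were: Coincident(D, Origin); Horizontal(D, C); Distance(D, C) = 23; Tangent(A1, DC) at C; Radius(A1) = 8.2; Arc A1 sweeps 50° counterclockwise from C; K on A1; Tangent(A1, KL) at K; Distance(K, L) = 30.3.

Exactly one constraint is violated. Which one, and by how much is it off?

Distance(K, L) = 30.3 — off by 8.90.

D = (0.00, 0.00) ✓; D.y = 0.00, C.y = 0.00 ✓; |DC| = 23.00 ✓; ∠(WC, CD) = 90.00° ✓; |WC| = 8.200 ✓; bearing(W→K) − bearing(W→C) = 50.00° ✓; |WK| = 8.200 ✓; ∠(WK, KL) = 90.00° ✓; |KL| = 39.20 ✗.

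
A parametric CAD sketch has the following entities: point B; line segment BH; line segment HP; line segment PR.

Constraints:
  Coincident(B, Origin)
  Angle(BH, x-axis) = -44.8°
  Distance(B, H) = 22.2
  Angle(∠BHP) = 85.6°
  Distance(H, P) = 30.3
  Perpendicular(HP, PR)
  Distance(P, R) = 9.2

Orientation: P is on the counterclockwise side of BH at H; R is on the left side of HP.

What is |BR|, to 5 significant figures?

31.386

∠BHP = 85.6°, so HP runs at -44.8° + (180° − 85.6°) = 49.600° from the x-axis; with |HP| = 30.3, P = H + 30.3·(cos 49.600°, sin 49.600°) = (35.391, 7.4317). HP ⟂ PR; with |PR| = 9.2 on the left of HP, R = P + 9.2·(-0.76154, 0.64812) = (28.384, 13.394). Then |BR| = |R − B| = 31.386.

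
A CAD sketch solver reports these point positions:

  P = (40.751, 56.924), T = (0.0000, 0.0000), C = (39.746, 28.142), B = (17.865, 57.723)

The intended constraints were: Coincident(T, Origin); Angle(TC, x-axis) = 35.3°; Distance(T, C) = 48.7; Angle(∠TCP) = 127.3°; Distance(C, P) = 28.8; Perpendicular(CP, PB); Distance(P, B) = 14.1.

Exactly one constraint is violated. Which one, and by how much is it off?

Distance(P, B) = 14.1 — off by 8.80.

T = (0.00, 0.00) ✓; TC at 35.30° ✓; |TC| = 48.70 ✓; ∠TCP = 127.3° ✓; |CP| = 28.80 ✓; ∠(CP, PB) = 90.00° ✓; |PB| = 22.90 ✗.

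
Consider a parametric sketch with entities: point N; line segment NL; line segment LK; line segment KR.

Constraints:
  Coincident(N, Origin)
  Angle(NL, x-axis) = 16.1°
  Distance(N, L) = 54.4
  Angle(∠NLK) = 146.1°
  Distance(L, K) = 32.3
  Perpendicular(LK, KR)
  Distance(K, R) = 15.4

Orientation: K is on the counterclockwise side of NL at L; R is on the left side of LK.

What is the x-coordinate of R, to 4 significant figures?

61.23

∠NLK = 146.1°, so LK runs at 16.1° + (180° − 146.1°) = 50.00° from the x-axis; with |LK| = 32.3, K = L + 32.3·(cos 50.00°, sin 50.00°) = (73.03, 39.83). LK is perpendicular to KR; with |KR| = 15.4 on the left of LK, R = K + 15.4·(-0.7660, 0.6428) = (61.23, 49.73). So R.x = 61.23.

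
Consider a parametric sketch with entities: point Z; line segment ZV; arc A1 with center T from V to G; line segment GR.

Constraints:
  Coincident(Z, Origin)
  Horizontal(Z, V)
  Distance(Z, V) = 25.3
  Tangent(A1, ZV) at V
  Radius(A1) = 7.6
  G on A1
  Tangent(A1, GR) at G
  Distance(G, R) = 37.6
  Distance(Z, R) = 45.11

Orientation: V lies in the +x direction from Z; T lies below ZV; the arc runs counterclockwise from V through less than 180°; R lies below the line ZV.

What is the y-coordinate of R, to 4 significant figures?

-43.53

Z is at the origin; Z and V share the same y with |ZV| = 25.3 and V on the +x side, so V = (25.30, 0.000). The tangent condition forces TV to be normal to ZV, so T = V + (0, -7.6) = (25.30, -7.600). Since TG ⟂ GR (tangency), |TR| = √(7.6² + 37.6²) = 38.36 regardless of where G sits on A1. So R lies on both circle(Z, 45.11) and circle(T, 38.36); the below-ZV intersection is R = (11.85, -43.53). G is the foot of the tangent from R: G = (17.80, -6.398).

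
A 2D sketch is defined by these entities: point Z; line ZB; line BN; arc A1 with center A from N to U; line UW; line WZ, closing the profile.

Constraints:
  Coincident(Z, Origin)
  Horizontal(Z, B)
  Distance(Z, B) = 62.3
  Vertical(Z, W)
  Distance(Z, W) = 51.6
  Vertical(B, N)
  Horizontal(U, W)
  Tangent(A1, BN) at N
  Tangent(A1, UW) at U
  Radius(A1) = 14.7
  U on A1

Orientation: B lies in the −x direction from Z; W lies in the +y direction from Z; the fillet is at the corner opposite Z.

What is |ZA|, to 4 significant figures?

60.23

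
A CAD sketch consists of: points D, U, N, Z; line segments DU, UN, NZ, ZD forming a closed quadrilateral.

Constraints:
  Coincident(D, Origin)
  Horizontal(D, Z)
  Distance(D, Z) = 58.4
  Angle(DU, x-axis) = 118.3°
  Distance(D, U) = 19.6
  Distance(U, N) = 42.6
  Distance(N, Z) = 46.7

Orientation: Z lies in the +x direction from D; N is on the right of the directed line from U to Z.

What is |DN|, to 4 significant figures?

23.25

Checks: |UN| = 42.60 ✓; |NZ| = 46.70 ✓.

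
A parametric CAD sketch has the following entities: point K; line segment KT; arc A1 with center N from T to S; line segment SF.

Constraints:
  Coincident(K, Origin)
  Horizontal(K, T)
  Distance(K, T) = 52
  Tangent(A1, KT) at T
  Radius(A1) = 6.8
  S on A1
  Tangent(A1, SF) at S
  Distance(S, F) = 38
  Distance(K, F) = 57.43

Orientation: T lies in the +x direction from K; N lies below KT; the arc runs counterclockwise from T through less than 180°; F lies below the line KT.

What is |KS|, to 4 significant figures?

45.66

Checks: |NS| = 6.800 ✓; ∠(NS, SF) = 90.00° ✓; |SF| = 38.00 ✓; |KF| = 57.43 ✓.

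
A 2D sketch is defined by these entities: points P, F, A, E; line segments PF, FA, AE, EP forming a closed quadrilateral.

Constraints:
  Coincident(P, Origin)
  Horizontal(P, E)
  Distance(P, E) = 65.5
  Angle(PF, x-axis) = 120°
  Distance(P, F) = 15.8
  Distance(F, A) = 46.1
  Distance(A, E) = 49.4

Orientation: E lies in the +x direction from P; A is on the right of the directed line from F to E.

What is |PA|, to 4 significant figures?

30.61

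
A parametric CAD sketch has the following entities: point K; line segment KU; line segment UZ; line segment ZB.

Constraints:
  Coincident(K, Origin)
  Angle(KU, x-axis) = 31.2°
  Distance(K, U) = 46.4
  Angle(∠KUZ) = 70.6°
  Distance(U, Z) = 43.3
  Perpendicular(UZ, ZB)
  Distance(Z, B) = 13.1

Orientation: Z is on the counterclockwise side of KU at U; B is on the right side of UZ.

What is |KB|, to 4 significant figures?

63.34

K is at the origin; KU runs at 31.2° with length 46.4, so U = 46.4·(cos 31.2°, sin 31.2°) = (39.69, 24.04). ∠KUZ = 70.6°, so UZ runs at 31.2° + (180° − 70.6°) = 140.6° from the x-axis; with |UZ| = 43.3, Z = U + 43.3·(cos 140.6°, sin 140.6°) = (6.230, 51.52). UZ is perpendicular to ZB; with |ZB| = 13.1 on the right of UZ, B = Z + 13.1·(0.6347, 0.7727) = (14.54, 61.64). Then |KB| = |B − K| = 63.34.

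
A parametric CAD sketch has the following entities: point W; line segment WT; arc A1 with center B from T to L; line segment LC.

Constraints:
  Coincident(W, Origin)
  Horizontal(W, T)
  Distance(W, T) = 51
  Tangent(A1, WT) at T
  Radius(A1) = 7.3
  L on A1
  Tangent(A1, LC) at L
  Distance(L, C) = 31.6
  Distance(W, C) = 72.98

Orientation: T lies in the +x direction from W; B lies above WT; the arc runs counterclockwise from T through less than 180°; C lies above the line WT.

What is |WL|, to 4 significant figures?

58.57

Checks: W = (0.00, 0.00) ✓; |BL| = 7.300 ✓; ∠(BL, LC) = 90.00° ✓; |LC| = 31.60 ✓; |WC| = 72.98 ✓.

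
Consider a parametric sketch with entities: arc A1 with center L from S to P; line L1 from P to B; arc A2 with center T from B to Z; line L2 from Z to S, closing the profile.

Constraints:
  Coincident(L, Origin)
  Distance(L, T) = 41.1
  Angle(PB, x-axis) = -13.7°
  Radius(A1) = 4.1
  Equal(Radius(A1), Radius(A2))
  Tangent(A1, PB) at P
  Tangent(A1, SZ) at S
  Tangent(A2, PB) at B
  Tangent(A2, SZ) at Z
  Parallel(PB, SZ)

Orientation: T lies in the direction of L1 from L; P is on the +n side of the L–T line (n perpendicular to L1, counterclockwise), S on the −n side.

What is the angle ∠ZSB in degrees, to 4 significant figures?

11.28°

Tangency of A1 to both parallel lines with radius 4.1 puts P and S at L ± 4.1·n: P = (0.9710, 3.983), S = (-0.9710, -3.983). Equal radii place B and Z the same way about T: B = T + 4.1·n = (40.90, -5.751), Z = T − 4.1·n = (38.96, -13.72). Then cos ∠ZSB = SZ·SB / (|SZ||SB|), giving 11.28°.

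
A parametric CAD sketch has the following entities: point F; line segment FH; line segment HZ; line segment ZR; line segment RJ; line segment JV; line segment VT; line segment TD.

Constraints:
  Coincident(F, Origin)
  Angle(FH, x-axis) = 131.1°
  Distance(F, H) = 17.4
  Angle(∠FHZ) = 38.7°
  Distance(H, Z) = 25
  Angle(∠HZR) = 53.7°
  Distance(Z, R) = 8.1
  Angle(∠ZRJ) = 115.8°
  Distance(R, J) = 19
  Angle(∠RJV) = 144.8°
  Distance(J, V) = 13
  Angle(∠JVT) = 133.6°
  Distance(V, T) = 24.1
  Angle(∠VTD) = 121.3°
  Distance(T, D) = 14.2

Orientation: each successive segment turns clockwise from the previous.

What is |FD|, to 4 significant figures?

48.77

F is at the origin; FH runs at 131.1° with length 17.4, so H = (-11.44, 13.11). ∠FHZ = 38.7° gives HZ at -10.20° from the x-axis; with |HZ| = 25.0, Z = (13.17, 8.685). ∠HZR = 53.7° gives ZR at -136.5° from the x-axis; with |ZR| = 8.1, R = (7.291, 3.109). ∠ZRJ = 115.8° gives RJ at 159.3° from the x-axis; with |RJ| = 19.0, J = (-10.48, 9.825). ∠RJV = 144.8° gives JV at 124.1° from the x-axis; with |JV| = 13.0, V = (-17.77, 20.59). ∠JVT = 133.6° gives VT at 77.70° from the x-axis; with |VT| = 24.1, T = (-12.64, 44.14). ∠VTD = 121.3° gives TD at 19.00° from the x-axis; with |TD| = 14.2, D = (0.7897, 48.76). Then |FD| = |D − F| = 48.77.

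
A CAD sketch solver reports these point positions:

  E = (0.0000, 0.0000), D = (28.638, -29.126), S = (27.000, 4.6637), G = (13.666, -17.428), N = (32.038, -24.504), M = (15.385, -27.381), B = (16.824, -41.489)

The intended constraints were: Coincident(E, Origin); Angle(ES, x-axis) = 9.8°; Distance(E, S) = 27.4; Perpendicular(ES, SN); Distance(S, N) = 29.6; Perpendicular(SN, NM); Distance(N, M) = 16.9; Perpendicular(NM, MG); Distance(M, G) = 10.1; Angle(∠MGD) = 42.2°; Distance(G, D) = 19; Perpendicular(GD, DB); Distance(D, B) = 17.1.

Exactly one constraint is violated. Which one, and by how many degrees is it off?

Perpendicular(GD, DB) — off by 5.70°.

E = (0.00, 0.00) ✓; ES at 9.800° ✓; |ES| = 27.40 ✓; ∠(ES, SN) = 90.00° ✓; |SN| = 29.60 ✓; ∠(SN, NM) = 90.00° ✓; |NM| = 16.90 ✓; ∠(NM, MG) = 90.00° ✓; |MG| = 10.10 ✓; ∠MGD = 42.20° ✓; |GD| = 19.00 ✓; ∠(GD, DB) = 95.70° ✗; |DB| = 17.10 ✓.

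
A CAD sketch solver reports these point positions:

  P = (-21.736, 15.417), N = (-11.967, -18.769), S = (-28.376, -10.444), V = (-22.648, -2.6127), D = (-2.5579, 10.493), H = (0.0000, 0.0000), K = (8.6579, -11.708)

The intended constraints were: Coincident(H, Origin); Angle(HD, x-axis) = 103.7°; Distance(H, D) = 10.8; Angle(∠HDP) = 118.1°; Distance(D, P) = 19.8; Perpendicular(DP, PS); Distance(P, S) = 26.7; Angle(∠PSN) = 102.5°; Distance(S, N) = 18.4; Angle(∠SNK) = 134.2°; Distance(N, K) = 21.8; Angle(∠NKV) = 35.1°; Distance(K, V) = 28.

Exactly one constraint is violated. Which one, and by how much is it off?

Distance(K, V) = 28 — off by 4.60.

H = (0.00, 0.00) ✓; HD at 103.7° ✓; |HD| = 10.80 ✓; ∠HDP = 118.1° ✓; |DP| = 19.80 ✓; ∠(DP, PS) = 90.00° ✓; |PS| = 26.70 ✓; ∠PSN = 102.5° ✓; |SN| = 18.40 ✓; ∠SNK = 134.2° ✓; |NK| = 21.80 ✓; ∠NKV = 35.10° ✓; |KV| = 32.60 ✗.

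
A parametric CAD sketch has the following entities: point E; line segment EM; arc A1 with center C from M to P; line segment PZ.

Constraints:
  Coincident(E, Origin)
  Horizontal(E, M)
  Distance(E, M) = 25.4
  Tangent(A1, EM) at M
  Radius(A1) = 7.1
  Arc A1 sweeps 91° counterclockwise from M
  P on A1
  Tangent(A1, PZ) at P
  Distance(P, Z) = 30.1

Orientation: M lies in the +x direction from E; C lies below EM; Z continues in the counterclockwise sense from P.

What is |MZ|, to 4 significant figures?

37.89

E is at the origin; EM is horizontal with |EM| = 25.4 and M on the +x side, so M = (25.40, 0.000). Tangency of A1 to EM means the radius CM is perpendicular to EM, so C = M + (0, -7.1) = (25.40, -7.100). On A1, M sits at bearing 90° from C; a 91° counterclockwise sweep puts P at bearing 181°, so P = C + 7.1·(cos 181°, sin 181°) = (18.30, -7.224). The tangent condition forces CP to be normal to PZ, so PZ runs along (−sin 181°, cos 181°); with |PZ| = 30.1, Z = (18.83, -37.32). Then |MZ| = |Z − M| = 37.89.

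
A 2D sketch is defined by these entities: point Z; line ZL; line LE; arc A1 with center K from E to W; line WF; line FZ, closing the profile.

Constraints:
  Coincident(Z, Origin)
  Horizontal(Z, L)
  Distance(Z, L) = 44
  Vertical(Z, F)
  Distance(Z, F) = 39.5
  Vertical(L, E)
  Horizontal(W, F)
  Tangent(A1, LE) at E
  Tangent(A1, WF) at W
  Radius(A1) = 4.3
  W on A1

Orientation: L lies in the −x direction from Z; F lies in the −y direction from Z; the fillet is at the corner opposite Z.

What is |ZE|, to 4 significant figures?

56.35

Z is at the origin; Z and L share the same y with |ZL| = 44.0 and L on the −x side, so L = (-44.00, 0.000). ZF is vertical with |ZF| = 39.5 and F on the −y side, so F = (0.000, -39.50). The virtual corner opposite Z is at (-44.00, -39.50). A1 meets LE tangentially, so KE is at right angles to LE and the tangent condition forces KW to be normal to WF, with radius 4.3, so the center K sits 4.3 in from both sides at K = (-39.70, -35.20). That places the tangent points at E = (-44.00, -35.20) on LE and W = (-39.70, -39.50) on WF. Then |ZE| = |E − Z| = 56.35.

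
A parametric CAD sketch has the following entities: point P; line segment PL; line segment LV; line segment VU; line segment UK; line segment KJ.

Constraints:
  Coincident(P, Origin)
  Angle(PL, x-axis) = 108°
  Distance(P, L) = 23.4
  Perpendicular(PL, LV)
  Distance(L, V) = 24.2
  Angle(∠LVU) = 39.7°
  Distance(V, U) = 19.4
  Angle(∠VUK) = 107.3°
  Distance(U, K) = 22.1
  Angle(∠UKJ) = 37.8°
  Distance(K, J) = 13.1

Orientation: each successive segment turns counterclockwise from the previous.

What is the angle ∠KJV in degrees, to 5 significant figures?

173.12°

P is at the origin; PL runs at 108.0° with length 23.4, so L = (-7.2310, 22.255). The perpendicularity gives LV at right angles to PL, so LV runs at -162.00°; with |LV| = 24.2, V = (-30.247, 14.777). ∠LVU = 39.7° gives VU at -21.700° from the x-axis; with |VU| = 19.4, U = (-12.221, 7.6034). ∠VUK = 107.3° gives UK at 51.000° from the x-axis; with |UK| = 22.1, K = (1.6866, 24.778). ∠UKJ = 37.8° gives KJ at -166.80° from the x-axis; with |KJ| = 13.1, J = (-11.067, 21.787). Then cos ∠KJV = JK·JV / (|JK||JV|), giving 173.12°.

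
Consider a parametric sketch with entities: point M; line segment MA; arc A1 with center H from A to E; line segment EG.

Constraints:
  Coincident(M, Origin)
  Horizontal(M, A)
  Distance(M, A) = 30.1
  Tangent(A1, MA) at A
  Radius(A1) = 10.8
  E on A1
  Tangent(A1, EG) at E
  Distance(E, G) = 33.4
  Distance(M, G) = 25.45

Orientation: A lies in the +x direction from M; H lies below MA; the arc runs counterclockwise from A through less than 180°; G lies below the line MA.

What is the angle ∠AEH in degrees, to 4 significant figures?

68.77°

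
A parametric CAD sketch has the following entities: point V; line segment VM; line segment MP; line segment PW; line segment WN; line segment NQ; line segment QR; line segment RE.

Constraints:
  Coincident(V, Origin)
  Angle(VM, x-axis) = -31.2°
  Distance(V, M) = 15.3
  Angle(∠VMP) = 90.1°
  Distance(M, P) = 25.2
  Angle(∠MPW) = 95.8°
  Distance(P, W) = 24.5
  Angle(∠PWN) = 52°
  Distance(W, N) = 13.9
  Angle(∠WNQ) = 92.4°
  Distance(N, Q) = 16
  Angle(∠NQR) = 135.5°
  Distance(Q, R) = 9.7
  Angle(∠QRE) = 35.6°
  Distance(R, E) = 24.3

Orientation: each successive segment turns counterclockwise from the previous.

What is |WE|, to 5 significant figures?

10.860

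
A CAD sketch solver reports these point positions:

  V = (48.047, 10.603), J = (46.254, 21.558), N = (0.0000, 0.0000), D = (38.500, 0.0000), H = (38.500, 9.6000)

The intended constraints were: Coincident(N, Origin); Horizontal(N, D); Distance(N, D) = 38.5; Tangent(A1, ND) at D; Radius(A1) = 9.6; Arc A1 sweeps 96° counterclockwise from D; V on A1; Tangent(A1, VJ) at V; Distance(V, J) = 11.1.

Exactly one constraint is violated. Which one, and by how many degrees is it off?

Tangent(A1, VJ) at V — off by 3.30°.

N = (0.00, 0.00) ✓; N.y = 0.00, D.y = 0.00 ✓; |ND| = 38.50 ✓; ∠(HD, DN) = 90.00° ✓; |HD| = 9.600 ✓; bearing(H→V) − bearing(H→D) = 96.00° ✓; |HV| = 9.600 ✓; ∠(HV, VJ) = 86.70° ✗; |VJ| = 11.10 ✓.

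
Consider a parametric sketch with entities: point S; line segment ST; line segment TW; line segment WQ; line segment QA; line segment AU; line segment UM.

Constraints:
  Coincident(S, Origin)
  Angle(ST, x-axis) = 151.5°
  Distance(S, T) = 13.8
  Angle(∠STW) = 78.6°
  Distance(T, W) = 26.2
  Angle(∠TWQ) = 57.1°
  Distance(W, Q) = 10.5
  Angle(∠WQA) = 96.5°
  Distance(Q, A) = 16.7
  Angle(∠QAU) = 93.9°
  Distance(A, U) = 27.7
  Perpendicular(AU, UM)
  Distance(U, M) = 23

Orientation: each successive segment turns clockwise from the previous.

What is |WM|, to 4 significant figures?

19.03

S is at the origin; ST runs at 151.5° with length 13.8, so T = (-12.13, 6.585). ∠STW = 78.6° gives TW at 50.10° from the x-axis; with |TW| = 26.2, W = (4.678, 26.68). ∠TWQ = 57.1° gives WQ at -72.80° from the x-axis; with |WQ| = 10.5, Q = (7.783, 16.65). ∠WQA = 96.5° gives QA at -156.3° from the x-axis; with |QA| = 16.7, A = (-7.508, 9.942). ∠QAU = 93.9° gives AU at 117.6° from the x-axis; with |AU| = 27.7, U = (-20.34, 34.49). AU ⟂ UM, so UM runs at 27.60°; with |UM| = 23.0, M = (0.04106, 45.15). Then |WM| = |M − W| = 19.03.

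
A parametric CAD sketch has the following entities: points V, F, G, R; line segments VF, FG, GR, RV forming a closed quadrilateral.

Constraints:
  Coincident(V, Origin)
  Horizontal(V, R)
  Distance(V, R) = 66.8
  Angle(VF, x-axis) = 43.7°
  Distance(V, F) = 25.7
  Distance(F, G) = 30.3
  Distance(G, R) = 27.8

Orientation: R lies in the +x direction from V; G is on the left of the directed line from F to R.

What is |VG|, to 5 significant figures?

53.069

Checks: |FG| = 30.30 ✓; |GR| = 27.80 ✓.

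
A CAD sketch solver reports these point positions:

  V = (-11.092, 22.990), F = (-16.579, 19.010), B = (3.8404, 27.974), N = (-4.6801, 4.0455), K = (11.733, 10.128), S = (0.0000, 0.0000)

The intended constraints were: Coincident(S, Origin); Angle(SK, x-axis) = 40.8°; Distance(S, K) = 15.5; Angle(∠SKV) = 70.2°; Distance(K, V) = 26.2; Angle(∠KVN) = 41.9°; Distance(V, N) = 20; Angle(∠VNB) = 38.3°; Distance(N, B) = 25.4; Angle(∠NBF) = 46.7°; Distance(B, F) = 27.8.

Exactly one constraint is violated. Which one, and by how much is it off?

Distance(B, F) = 27.8 — off by 5.50.

S = (0.00, 0.00) ✓; SK at 40.80° ✓; |SK| = 15.50 ✓; ∠SKV = 70.20° ✓; |KV| = 26.20 ✓; ∠KVN = 41.90° ✓; |VN| = 20.00 ✓; ∠VNB = 38.30° ✓; |NB| = 25.40 ✓; ∠NBF = 46.70° ✓; |BF| = 22.30 ✗.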